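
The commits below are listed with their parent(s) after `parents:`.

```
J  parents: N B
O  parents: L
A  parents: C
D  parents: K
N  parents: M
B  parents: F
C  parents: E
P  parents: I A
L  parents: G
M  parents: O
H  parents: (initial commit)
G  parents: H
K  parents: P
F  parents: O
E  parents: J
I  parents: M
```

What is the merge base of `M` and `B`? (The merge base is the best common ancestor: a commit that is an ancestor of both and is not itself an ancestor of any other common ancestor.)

O

Ancestors of M: {G, H, L, M, O}.
Ancestors of B: {B, F, G, H, L, O}.
Common ancestors: {G, H, L, O}.
Among these, O is not an ancestor of any other common ancestor — it is the merge base.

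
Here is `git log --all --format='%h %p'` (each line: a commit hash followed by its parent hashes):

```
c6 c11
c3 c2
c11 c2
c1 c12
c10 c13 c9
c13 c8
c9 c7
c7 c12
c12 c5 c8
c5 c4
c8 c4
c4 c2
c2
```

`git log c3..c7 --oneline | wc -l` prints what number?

5

Reachable from c7: {c12, c2, c4, c5, c7, c8}.
Reachable from c3: {c2, c3}.
In c7's history but not c3's: {c12, c4, c5, c7, c8} — 5 commits.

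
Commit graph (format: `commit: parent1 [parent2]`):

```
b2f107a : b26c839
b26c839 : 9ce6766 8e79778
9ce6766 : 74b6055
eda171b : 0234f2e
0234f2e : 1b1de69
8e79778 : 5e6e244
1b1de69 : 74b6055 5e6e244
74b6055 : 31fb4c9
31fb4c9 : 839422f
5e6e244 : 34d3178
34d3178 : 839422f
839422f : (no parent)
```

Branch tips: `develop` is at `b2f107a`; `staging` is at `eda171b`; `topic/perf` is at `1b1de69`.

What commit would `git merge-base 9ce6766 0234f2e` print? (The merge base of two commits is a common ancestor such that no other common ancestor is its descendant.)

Ancestors of 9ce6766: {31fb4c9, 74b6055, 839422f, 9ce6766}.
Ancestors of 0234f2e: {0234f2e, 1b1de69, 31fb4c9, 34d3178, 5e6e244, 74b6055, 839422f}.
Common ancestors: {31fb4c9, 74b6055, 839422f}.
Among these, 74b6055 is not an ancestor of any other common ancestor — it is the merge base.

74b6055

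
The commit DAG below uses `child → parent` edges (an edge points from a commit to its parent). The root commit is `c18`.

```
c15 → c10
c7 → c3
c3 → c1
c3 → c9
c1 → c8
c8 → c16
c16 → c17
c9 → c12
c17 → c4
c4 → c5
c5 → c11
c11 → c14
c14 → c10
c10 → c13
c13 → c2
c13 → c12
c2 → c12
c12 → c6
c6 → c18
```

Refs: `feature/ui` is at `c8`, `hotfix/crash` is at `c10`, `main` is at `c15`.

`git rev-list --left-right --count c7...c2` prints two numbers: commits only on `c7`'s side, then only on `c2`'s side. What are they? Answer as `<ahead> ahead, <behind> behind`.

Reachable from c7: {c1, c10, c11, c12, c13, c14, c16, c17, c18, c2, c3, c4, c5, c6, c7, c8, c9}.
Reachable from c2: {c12, c18, c2, c6}.
Only in c7's history (ahead): {c1, c10, c11, c13, c14, c16, c17, c3, c4, c5, c7, c8, c9} — 13.
Only in c2's history (behind): {} — 0.

13 ahead, 0 behind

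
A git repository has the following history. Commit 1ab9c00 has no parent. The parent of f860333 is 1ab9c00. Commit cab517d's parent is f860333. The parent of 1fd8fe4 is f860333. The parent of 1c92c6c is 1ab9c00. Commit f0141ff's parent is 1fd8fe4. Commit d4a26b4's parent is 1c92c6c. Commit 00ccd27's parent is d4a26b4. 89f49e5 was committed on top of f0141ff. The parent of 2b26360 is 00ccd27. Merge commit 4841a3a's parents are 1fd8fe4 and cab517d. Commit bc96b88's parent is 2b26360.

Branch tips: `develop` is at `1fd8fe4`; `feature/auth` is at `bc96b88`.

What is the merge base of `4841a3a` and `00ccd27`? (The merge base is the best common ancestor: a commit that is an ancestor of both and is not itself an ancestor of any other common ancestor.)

Ancestors of 4841a3a: {1ab9c00, 1fd8fe4, 4841a3a, cab517d, f860333}.
Ancestors of 00ccd27: {00ccd27, 1ab9c00, 1c92c6c, d4a26b4}.
Common ancestors: {1ab9c00}.
The only common ancestor is 1ab9c00, so it is the merge base.

1ab9c00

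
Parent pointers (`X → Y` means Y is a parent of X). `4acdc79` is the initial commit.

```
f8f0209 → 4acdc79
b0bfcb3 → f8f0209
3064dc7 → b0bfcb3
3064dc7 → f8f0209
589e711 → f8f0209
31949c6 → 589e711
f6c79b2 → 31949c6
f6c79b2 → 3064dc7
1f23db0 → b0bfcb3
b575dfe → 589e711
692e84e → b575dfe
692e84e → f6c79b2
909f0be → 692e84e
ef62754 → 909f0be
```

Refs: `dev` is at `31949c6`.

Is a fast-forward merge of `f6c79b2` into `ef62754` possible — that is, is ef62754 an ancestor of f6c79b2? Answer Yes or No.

A fast-forward from ef62754 to f6c79b2 is possible iff ef62754 is an ancestor of f6c79b2.
Ancestors of f6c79b2: {3064dc7, 31949c6, 4acdc79, 589e711, b0bfcb3, f6c79b2, f8f0209}.
ef62754 is not among them, so fast-forward is not possible.

No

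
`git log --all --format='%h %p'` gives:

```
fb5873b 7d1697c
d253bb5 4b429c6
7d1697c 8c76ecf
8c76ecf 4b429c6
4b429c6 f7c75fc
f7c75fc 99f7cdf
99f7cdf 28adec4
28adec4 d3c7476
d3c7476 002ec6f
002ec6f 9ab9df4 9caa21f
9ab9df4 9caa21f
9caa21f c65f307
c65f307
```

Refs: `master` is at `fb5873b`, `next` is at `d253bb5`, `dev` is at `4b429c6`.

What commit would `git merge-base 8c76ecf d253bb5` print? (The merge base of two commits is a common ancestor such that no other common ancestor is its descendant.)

4b429c6

Ancestors of 8c76ecf: {002ec6f, 28adec4, 4b429c6, 8c76ecf, 99f7cdf, 9ab9df4, 9caa21f, c65f307, d3c7476, f7c75fc}.
Ancestors of d253bb5: {002ec6f, 28adec4, 4b429c6, 99f7cdf, 9ab9df4, 9caa21f, c65f307, d253bb5, d3c7476, f7c75fc}.
Common ancestors: {002ec6f, 28adec4, 4b429c6, 99f7cdf, 9ab9df4, 9caa21f, c65f307, d3c7476, f7c75fc}.
Among these, 4b429c6 is not an ancestor of any other common ancestor — it is the merge base.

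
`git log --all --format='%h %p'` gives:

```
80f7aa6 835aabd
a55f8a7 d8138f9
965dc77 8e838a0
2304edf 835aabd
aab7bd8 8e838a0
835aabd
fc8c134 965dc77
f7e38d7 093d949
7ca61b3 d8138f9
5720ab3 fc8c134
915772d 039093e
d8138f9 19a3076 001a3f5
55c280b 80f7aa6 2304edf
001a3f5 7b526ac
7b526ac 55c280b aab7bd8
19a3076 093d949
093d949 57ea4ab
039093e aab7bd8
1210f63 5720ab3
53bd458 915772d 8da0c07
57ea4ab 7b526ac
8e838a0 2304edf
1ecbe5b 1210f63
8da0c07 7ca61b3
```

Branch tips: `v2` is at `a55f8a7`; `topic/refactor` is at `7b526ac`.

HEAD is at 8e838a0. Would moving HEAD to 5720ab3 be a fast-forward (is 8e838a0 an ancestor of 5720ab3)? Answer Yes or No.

A fast-forward from 8e838a0 to 5720ab3 is possible iff 8e838a0 is an ancestor of 5720ab3.
Ancestors of 5720ab3: {2304edf, 5720ab3, 835aabd, 8e838a0, 965dc77, fc8c134}.
8e838a0 is among them, so fast-forward is possible.

Yes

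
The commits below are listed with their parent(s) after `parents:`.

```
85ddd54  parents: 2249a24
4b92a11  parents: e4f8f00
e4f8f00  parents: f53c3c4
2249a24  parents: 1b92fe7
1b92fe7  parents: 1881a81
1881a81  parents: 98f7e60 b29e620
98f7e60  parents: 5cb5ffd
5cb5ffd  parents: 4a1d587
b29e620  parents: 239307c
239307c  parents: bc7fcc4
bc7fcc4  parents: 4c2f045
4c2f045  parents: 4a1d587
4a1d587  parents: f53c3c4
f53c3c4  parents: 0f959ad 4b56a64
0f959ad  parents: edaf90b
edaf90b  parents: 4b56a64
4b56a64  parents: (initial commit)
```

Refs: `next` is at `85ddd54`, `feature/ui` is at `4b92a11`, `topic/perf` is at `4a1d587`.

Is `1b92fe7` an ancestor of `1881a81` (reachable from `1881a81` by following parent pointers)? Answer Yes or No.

Ancestors of 1881a81: {0f959ad, 1881a81, 239307c, 4a1d587, 4b56a64, 4c2f045, 5cb5ffd, 98f7e60, b29e620, bc7fcc4, edaf90b, f53c3c4}.
1b92fe7 is not in that set, so it is not an ancestor of 1881a81.

No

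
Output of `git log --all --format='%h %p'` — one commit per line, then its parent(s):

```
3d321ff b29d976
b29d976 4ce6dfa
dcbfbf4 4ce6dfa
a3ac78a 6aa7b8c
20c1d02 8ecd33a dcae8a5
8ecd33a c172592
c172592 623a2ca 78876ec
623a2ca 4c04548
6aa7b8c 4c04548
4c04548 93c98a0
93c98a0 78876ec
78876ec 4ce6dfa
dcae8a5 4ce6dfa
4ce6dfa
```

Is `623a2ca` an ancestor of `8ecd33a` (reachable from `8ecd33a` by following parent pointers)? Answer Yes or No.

Yes

Ancestors of 8ecd33a (commits reachable by following parents): {4c04548, 4ce6dfa, 623a2ca, 78876ec, 8ecd33a, 93c98a0, c172592}.
623a2ca is in that set, so it is an ancestor of 8ecd33a.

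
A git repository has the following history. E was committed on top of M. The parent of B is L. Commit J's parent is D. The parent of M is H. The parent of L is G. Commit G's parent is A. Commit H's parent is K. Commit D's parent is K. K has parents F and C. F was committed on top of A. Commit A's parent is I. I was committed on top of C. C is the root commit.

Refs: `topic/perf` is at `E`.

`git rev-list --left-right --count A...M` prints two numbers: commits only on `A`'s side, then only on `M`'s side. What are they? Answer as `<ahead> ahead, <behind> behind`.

0 ahead, 4 behind

Reachable from A: {A, C, I}.
Reachable from M: {A, C, F, H, I, K, M}.
Only in A's history (ahead): {} — 0.
Only in M's history (behind): {F, H, K, M} — 4.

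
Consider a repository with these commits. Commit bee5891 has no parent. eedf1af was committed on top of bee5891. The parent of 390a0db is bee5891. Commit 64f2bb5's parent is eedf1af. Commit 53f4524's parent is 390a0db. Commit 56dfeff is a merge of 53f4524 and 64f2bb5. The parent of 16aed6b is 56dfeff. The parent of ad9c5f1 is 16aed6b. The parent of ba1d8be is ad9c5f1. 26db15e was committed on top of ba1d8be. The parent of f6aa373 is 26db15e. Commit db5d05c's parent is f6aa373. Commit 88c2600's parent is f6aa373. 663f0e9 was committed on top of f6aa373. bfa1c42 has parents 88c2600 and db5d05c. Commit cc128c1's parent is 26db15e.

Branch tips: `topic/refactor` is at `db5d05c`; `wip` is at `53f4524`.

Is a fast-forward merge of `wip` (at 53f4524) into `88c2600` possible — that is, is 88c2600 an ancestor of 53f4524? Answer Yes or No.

No

A fast-forward from 88c2600 to 53f4524 is possible iff 88c2600 is an ancestor of 53f4524.
Ancestors of 53f4524: {390a0db, 53f4524, bee5891}.
88c2600 is not among them, so fast-forward is not possible.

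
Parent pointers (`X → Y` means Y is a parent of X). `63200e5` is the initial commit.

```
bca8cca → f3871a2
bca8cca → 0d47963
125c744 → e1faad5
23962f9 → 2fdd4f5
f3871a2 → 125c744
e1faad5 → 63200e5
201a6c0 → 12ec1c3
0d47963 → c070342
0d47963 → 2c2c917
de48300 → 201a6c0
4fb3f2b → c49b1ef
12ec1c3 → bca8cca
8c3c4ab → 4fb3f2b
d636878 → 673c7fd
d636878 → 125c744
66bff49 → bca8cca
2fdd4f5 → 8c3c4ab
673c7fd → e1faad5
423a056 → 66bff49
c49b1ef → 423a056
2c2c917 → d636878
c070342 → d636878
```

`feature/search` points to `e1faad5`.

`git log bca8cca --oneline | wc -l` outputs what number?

10

Walking parent pointers from bca8cca: reachable set = {0d47963, 125c744, 2c2c917, 63200e5, 673c7fd, bca8cca, c070342, d636878, e1faad5, f3871a2}.
That is 10 commits.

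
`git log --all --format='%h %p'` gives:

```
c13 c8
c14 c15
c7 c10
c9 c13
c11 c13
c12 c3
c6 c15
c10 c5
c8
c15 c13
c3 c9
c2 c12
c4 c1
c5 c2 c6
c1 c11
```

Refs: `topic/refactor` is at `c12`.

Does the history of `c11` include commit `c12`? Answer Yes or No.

No

Ancestors of c11: {c11, c13, c8}.
c12 is not in that set, so it is not an ancestor of c11.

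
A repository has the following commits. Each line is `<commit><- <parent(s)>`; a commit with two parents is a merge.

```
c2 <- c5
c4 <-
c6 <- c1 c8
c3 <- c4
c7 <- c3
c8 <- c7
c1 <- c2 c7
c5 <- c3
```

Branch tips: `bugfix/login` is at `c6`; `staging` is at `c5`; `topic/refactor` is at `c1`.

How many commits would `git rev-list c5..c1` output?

3

Reachable from c1: {c1, c2, c3, c4, c5, c7}.
Reachable from c5: {c3, c4, c5}.
In c1's history but not c5's: {c1, c2, c7} — 3 commits.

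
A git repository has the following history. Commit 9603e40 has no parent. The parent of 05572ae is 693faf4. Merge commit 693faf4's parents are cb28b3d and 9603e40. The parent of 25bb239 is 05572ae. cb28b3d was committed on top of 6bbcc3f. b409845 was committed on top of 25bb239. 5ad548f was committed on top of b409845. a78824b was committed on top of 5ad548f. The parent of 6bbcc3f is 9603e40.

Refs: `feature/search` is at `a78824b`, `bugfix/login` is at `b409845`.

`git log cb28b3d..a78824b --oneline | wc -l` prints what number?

Reachable from a78824b: {05572ae, 25bb239, 5ad548f, 693faf4, 6bbcc3f, 9603e40, a78824b, b409845, cb28b3d}.
Reachable from cb28b3d: {6bbcc3f, 9603e40, cb28b3d}.
In a78824b's history but not cb28b3d's: {05572ae, 25bb239, 5ad548f, 693faf4, a78824b, b409845} — 6 commits.

6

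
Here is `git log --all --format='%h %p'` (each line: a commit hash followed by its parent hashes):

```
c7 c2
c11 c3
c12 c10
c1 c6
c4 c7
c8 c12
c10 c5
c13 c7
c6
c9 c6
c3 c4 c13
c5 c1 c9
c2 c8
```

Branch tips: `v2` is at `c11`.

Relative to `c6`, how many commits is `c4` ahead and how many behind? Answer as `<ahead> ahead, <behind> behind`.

9 ahead, 0 behind

Reachable from c4: {c1, c10, c12, c2, c4, c5, c6, c7, c8, c9}.
Reachable from c6: {c6}.
Only in c4's history (ahead): {c1, c10, c12, c2, c4, c5, c7, c8, c9} — 9.
Only in c6's history (behind): {} — 0.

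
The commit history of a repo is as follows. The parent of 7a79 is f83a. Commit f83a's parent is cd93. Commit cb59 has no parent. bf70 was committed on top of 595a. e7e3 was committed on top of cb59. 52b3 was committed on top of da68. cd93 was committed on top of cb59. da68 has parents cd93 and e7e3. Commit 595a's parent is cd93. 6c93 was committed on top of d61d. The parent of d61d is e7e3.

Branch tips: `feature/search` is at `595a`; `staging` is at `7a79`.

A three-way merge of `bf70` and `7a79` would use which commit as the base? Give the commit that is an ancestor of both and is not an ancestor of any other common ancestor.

Ancestors of bf70: {595a, bf70, cb59, cd93}.
Ancestors of 7a79: {7a79, cb59, cd93, f83a}.
Common ancestors: {cb59, cd93}.
Among these, cd93 is not an ancestor of any other common ancestor — it is the merge base.

cd93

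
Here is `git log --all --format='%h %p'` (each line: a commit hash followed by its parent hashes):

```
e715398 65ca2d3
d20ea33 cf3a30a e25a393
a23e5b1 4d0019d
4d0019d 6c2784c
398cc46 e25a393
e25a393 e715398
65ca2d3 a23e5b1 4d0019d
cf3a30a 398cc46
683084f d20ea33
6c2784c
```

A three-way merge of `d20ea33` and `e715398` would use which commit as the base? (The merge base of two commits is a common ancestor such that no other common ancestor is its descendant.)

Ancestors of d20ea33: {398cc46, 4d0019d, 65ca2d3, 6c2784c, a23e5b1, cf3a30a, d20ea33, e25a393, e715398}.
Ancestors of e715398: {4d0019d, 65ca2d3, 6c2784c, a23e5b1, e715398}.
Common ancestors: {4d0019d, 65ca2d3, 6c2784c, a23e5b1, e715398}.
Among these, e715398 is not an ancestor of any other common ancestor — it is the merge base.

e715398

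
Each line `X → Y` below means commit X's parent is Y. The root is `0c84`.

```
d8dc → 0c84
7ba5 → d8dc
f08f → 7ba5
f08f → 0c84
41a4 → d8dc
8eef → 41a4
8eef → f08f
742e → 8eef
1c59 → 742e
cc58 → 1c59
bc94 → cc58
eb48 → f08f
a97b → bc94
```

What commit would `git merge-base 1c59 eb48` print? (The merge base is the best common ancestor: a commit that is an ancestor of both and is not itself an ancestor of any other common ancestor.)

f08f

Ancestors of 1c59: {0c84, 1c59, 41a4, 742e, 7ba5, 8eef, d8dc, f08f}.
Ancestors of eb48: {0c84, 7ba5, d8dc, eb48, f08f}.
Common ancestors: {0c84, 7ba5, d8dc, f08f}.
Among these, f08f is not an ancestor of any other common ancestor — it is the merge base.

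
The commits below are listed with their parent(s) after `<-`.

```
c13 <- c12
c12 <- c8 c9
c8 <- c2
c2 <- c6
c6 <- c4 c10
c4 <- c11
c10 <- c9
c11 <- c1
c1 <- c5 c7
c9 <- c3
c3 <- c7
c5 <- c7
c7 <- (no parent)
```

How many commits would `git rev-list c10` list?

4

Walking parent pointers from c10: reachable set = {c10, c3, c7, c9}.
That is 4 commits.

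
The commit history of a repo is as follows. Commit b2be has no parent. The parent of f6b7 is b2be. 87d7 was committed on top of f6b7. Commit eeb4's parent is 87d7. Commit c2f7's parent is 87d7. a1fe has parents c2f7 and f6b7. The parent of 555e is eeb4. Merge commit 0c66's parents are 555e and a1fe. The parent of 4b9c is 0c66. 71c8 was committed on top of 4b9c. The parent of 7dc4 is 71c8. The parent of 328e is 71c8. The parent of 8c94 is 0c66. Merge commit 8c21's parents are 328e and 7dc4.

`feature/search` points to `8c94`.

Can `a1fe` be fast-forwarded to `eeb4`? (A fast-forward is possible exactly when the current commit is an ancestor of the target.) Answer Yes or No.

A fast-forward from a1fe to eeb4 is possible iff a1fe is an ancestor of eeb4.
Ancestors of eeb4: {87d7, b2be, eeb4, f6b7}.
a1fe is not among them, so fast-forward is not possible.

No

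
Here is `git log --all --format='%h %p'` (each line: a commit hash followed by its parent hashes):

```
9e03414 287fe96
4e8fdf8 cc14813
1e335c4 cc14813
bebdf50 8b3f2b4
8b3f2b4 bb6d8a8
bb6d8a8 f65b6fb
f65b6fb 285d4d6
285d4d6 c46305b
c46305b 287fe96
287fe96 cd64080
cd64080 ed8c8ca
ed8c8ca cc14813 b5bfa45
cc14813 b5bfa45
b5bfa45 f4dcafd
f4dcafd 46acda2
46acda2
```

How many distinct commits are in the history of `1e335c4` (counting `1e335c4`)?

Walking parent pointers from 1e335c4: reachable set = {1e335c4, 46acda2, b5bfa45, cc14813, f4dcafd}.
That is 5 commits.

5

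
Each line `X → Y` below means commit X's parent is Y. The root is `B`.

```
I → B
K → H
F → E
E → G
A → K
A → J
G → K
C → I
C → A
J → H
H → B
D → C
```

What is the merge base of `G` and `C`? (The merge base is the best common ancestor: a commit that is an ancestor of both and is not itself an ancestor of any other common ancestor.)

Ancestors of G: {B, G, H, K}.
Ancestors of C: {A, B, C, H, I, J, K}.
Common ancestors: {B, H, K}.
Among these, K is not an ancestor of any other common ancestor — it is the merge base.

K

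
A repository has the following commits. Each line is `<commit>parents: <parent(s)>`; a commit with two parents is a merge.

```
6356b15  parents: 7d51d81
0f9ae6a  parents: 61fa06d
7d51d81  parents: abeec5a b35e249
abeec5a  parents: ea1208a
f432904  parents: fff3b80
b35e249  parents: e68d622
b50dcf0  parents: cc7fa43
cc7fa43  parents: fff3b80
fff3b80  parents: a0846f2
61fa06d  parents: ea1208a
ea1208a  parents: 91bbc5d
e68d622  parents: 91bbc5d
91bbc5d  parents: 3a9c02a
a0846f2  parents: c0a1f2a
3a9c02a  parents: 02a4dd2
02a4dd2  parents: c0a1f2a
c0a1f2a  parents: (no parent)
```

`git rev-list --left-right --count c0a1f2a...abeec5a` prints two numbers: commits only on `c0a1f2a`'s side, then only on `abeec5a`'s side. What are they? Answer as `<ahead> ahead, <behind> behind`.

Reachable from c0a1f2a: {c0a1f2a}.
Reachable from abeec5a: {02a4dd2, 3a9c02a, 91bbc5d, abeec5a, c0a1f2a, ea1208a}.
Only in c0a1f2a's history (ahead): {} — 0.
Only in abeec5a's history (behind): {02a4dd2, 3a9c02a, 91bbc5d, abeec5a, ea1208a} — 5.

0 ahead, 5 behind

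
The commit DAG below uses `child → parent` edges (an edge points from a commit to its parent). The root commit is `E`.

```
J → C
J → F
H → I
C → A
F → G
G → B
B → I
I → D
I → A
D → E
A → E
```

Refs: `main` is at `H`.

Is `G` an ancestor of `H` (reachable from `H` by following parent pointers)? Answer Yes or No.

Ancestors of H: {A, D, E, H, I}.
G is not in that set, so it is not an ancestor of H.

No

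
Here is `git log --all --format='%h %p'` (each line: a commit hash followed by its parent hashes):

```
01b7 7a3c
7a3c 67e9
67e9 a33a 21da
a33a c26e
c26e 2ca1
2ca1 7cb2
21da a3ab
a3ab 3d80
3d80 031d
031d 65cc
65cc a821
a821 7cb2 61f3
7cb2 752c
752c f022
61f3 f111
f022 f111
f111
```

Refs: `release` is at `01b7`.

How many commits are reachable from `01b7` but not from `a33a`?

10

Reachable from 01b7: {01b7, 031d, 21da, 2ca1, 3d80, 61f3, 65cc, 67e9, 752c, 7a3c, 7cb2, a33a, a3ab, a821, c26e, f022, f111}.
Reachable from a33a: {2ca1, 752c, 7cb2, a33a, c26e, f022, f111}.
In 01b7's history but not a33a's: {01b7, 031d, 21da, 3d80, 61f3, 65cc, 67e9, 7a3c, a3ab, a821} — 10 commits.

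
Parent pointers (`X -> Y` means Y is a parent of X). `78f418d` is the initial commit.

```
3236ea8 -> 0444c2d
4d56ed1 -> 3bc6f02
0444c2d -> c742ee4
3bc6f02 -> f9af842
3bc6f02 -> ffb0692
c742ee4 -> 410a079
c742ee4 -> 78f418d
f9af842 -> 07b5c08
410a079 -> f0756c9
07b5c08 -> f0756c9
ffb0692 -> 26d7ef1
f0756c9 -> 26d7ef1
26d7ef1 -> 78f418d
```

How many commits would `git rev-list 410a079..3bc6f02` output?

Reachable from 3bc6f02: {07b5c08, 26d7ef1, 3bc6f02, 78f418d, f0756c9, f9af842, ffb0692}.
Reachable from 410a079: {26d7ef1, 410a079, 78f418d, f0756c9}.
In 3bc6f02's history but not 410a079's: {07b5c08, 3bc6f02, f9af842, ffb0692} — 4 commits.

4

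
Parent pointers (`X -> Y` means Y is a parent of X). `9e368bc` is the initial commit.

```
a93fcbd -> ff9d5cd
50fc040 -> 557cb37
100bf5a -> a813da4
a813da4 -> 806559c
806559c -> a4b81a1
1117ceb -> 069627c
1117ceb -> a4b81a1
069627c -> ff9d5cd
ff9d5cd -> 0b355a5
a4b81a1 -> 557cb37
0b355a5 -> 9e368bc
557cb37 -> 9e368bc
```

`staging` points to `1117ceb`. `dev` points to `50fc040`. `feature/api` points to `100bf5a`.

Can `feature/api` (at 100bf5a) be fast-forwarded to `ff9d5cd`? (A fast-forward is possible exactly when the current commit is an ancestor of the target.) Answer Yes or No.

A fast-forward from 100bf5a to ff9d5cd is possible iff 100bf5a is an ancestor of ff9d5cd.
Ancestors of ff9d5cd: {0b355a5, 9e368bc, ff9d5cd}.
100bf5a is not among them, so fast-forward is not possible.

No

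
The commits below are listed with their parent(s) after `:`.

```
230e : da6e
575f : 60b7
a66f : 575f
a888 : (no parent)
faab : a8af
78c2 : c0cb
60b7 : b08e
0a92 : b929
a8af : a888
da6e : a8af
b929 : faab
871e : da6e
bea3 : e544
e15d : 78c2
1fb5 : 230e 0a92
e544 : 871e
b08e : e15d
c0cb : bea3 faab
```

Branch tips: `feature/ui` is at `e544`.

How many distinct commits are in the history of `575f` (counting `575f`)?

Walking parent pointers from 575f: reachable set = {575f, 60b7, 78c2, 871e, a888, a8af, b08e, bea3, c0cb, da6e, e15d, e544, faab}.
That is 13 commits.

13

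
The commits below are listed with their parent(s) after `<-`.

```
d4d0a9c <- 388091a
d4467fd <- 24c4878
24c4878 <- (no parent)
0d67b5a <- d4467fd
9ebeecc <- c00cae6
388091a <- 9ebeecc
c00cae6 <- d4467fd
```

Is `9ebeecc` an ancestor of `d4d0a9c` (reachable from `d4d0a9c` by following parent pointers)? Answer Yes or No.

Ancestors of d4d0a9c (commits reachable by following parents): {24c4878, 388091a, 9ebeecc, c00cae6, d4467fd, d4d0a9c}.
9ebeecc is in that set, so it is an ancestor of d4d0a9c.

Yes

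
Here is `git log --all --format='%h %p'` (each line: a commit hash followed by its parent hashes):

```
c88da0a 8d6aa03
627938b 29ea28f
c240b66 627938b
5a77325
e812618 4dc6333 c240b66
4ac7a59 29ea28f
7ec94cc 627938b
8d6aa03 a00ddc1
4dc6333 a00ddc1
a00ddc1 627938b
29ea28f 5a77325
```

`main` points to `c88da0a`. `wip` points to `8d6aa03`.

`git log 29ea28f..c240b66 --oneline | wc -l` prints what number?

Reachable from c240b66: {29ea28f, 5a77325, 627938b, c240b66}.
Reachable from 29ea28f: {29ea28f, 5a77325}.
In c240b66's history but not 29ea28f's: {627938b, c240b66} — 2 commits.

2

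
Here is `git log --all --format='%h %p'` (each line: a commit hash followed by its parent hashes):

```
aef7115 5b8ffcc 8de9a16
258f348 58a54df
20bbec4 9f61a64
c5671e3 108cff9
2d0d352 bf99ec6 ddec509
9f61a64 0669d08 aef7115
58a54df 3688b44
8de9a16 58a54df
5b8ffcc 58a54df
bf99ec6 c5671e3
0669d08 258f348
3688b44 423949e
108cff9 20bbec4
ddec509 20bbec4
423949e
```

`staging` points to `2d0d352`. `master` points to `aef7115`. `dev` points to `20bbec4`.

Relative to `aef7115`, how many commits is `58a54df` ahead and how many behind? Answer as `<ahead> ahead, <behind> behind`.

Reachable from 58a54df: {3688b44, 423949e, 58a54df}.
Reachable from aef7115: {3688b44, 423949e, 58a54df, 5b8ffcc, 8de9a16, aef7115}.
Only in 58a54df's history (ahead): {} — 0.
Only in aef7115's history (behind): {5b8ffcc, 8de9a16, aef7115} — 3.

0 ahead, 3 behind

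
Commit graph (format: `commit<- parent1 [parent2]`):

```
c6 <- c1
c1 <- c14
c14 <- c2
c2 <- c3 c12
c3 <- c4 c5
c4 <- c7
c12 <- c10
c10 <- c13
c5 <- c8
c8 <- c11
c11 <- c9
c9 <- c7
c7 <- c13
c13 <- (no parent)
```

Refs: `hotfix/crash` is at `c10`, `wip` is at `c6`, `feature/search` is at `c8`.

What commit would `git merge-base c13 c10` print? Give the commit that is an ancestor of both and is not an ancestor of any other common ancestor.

c13

Ancestors of c13: {c13}.
Ancestors of c10: {c10, c13}.
Common ancestors: {c13}.
The only common ancestor is c13, so it is the merge base.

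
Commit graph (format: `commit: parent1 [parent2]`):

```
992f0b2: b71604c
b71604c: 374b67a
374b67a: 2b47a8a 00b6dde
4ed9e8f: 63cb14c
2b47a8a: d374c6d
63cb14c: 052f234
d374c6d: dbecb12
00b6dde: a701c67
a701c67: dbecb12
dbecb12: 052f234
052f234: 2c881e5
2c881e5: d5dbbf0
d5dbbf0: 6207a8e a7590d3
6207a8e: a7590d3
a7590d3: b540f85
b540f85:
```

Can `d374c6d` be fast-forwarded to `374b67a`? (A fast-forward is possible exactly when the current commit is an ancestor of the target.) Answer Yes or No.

A fast-forward from d374c6d to 374b67a is possible iff d374c6d is an ancestor of 374b67a.
Ancestors of 374b67a: {00b6dde, 052f234, 2b47a8a, 2c881e5, 374b67a, 6207a8e, a701c67, a7590d3, b540f85, d374c6d, d5dbbf0, dbecb12}.
d374c6d is among them, so fast-forward is possible.

Yes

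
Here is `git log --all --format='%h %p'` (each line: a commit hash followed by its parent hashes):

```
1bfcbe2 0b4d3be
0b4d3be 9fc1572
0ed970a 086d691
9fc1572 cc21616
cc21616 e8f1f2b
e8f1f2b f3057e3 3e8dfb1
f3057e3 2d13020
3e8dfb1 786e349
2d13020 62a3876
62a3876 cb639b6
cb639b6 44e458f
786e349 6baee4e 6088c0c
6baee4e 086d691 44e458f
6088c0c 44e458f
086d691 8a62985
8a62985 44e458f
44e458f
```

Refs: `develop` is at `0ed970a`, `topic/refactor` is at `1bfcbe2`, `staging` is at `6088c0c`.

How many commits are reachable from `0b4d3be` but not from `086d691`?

12

Reachable from 0b4d3be: {086d691, 0b4d3be, 2d13020, 3e8dfb1, 44e458f, 6088c0c, 62a3876, 6baee4e, 786e349, 8a62985, 9fc1572, cb639b6, cc21616, e8f1f2b, f3057e3}.
Reachable from 086d691: {086d691, 44e458f, 8a62985}.
In 0b4d3be's history but not 086d691's: {0b4d3be, 2d13020, 3e8dfb1, 6088c0c, 62a3876, 6baee4e, 786e349, 9fc1572, cb639b6, cc21616, e8f1f2b, f3057e3} — 12 commits.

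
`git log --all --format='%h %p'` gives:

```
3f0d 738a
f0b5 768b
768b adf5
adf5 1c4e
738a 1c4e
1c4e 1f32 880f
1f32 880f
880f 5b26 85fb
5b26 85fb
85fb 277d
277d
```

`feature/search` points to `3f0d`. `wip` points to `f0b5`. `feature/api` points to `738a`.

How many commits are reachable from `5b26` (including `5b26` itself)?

Walking parent pointers from 5b26: reachable set = {277d, 5b26, 85fb}.
That is 3 commits.

3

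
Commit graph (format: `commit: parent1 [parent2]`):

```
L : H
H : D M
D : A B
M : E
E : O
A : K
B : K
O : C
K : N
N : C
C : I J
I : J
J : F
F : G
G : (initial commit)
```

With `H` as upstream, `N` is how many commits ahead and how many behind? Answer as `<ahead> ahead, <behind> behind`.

0 ahead, 8 behind

Reachable from N: {C, F, G, I, J, N}.
Reachable from H: {A, B, C, D, E, F, G, H, I, J, K, M, N, O}.
Only in N's history (ahead): {} — 0.
Only in H's history (behind): {A, B, D, E, H, K, M, O} — 8.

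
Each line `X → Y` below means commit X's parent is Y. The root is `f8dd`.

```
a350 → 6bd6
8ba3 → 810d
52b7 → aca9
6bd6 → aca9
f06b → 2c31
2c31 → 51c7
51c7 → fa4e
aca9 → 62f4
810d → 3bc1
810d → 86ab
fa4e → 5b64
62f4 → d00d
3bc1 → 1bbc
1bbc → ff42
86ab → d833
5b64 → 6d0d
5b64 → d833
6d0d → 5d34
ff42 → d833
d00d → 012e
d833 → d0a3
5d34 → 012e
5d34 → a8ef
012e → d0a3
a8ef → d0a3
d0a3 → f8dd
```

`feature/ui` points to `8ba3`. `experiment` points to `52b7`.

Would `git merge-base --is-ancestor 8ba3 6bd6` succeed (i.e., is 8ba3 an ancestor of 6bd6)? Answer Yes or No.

No

Ancestors of 6bd6: {012e, 62f4, 6bd6, aca9, d00d, d0a3, f8dd}.
8ba3 is not in that set, so it is not an ancestor of 6bd6.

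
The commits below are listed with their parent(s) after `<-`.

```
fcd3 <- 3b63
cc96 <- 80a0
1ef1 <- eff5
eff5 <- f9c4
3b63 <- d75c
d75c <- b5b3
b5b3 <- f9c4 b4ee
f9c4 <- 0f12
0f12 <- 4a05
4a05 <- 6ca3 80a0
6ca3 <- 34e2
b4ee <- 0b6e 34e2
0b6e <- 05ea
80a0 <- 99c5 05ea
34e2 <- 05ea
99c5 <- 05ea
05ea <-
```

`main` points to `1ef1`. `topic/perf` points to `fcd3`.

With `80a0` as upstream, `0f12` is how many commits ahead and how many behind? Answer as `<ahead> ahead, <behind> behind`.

Reachable from 0f12: {05ea, 0f12, 34e2, 4a05, 6ca3, 80a0, 99c5}.
Reachable from 80a0: {05ea, 80a0, 99c5}.
Only in 0f12's history (ahead): {0f12, 34e2, 4a05, 6ca3} — 4.
Only in 80a0's history (behind): {} — 0.

4 ahead, 0 behind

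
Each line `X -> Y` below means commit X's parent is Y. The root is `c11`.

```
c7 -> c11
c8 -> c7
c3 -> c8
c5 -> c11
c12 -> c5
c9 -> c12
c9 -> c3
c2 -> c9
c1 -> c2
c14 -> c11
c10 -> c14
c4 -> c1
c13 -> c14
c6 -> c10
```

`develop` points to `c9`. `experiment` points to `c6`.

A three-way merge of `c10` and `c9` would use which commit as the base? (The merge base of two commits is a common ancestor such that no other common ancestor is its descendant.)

Ancestors of c10: {c10, c11, c14}.
Ancestors of c9: {c11, c12, c3, c5, c7, c8, c9}.
Common ancestors: {c11}.
The only common ancestor is c11, so it is the merge base.

c11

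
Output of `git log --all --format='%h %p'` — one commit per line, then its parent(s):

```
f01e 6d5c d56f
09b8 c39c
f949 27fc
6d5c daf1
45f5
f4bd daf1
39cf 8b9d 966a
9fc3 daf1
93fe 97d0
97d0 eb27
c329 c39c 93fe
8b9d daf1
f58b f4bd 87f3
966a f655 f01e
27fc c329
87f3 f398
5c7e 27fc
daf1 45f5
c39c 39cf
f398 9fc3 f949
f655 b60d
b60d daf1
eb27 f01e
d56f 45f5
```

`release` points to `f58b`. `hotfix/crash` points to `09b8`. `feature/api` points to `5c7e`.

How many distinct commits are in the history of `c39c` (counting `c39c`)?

Walking parent pointers from c39c: reachable set = {39cf, 45f5, 6d5c, 8b9d, 966a, b60d, c39c, d56f, daf1, f01e, f655}.
That is 11 commits.

11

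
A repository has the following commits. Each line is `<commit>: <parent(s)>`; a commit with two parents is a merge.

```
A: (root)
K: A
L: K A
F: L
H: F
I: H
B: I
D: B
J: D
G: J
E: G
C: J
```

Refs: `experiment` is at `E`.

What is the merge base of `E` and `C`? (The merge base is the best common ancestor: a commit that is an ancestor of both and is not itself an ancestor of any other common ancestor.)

Ancestors of E: {A, B, D, E, F, G, H, I, J, K, L}.
Ancestors of C: {A, B, C, D, F, H, I, J, K, L}.
Common ancestors: {A, B, D, F, H, I, J, K, L}.
Among these, J is not an ancestor of any other common ancestor — it is the merge base.

J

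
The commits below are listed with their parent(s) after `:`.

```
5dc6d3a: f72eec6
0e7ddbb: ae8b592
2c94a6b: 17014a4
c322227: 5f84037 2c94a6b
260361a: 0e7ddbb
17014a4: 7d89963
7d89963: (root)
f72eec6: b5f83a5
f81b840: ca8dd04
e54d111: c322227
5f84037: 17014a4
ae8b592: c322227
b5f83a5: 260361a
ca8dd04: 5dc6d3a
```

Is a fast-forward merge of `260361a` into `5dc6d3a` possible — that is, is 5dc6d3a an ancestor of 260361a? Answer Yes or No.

A fast-forward from 5dc6d3a to 260361a is possible iff 5dc6d3a is an ancestor of 260361a.
Ancestors of 260361a: {0e7ddbb, 17014a4, 260361a, 2c94a6b, 5f84037, 7d89963, ae8b592, c322227}.
5dc6d3a is not among them, so fast-forward is not possible.

No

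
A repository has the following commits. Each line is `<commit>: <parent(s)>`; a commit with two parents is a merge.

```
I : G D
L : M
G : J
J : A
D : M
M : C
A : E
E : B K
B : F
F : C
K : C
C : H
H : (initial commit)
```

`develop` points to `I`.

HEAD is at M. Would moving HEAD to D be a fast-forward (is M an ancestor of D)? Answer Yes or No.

A fast-forward from M to D is possible iff M is an ancestor of D.
Ancestors of D: {C, D, H, M}.
M is among them, so fast-forward is possible.

Yes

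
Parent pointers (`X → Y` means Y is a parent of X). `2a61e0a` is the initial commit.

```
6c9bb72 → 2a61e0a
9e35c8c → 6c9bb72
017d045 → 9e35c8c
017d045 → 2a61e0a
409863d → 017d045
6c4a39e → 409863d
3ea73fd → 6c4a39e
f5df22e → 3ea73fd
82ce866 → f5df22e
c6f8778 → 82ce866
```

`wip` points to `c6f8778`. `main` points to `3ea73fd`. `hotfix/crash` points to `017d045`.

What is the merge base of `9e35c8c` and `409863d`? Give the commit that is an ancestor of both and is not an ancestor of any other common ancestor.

9e35c8c

Ancestors of 9e35c8c: {2a61e0a, 6c9bb72, 9e35c8c}.
Ancestors of 409863d: {017d045, 2a61e0a, 409863d, 6c9bb72, 9e35c8c}.
Common ancestors: {2a61e0a, 6c9bb72, 9e35c8c}.
Among these, 9e35c8c is not an ancestor of any other common ancestor — it is the merge base.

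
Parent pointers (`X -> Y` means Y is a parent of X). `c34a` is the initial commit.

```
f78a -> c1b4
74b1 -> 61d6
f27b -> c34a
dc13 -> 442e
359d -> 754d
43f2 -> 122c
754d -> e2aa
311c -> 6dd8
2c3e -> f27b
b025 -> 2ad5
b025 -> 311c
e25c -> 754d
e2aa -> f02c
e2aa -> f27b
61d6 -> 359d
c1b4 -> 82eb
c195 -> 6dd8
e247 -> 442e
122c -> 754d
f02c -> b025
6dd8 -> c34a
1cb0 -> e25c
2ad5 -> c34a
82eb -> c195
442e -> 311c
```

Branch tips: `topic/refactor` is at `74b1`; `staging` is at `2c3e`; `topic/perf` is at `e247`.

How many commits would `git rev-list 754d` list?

Walking parent pointers from 754d: reachable set = {2ad5, 311c, 6dd8, 754d, b025, c34a, e2aa, f02c, f27b}.
That is 9 commits.

9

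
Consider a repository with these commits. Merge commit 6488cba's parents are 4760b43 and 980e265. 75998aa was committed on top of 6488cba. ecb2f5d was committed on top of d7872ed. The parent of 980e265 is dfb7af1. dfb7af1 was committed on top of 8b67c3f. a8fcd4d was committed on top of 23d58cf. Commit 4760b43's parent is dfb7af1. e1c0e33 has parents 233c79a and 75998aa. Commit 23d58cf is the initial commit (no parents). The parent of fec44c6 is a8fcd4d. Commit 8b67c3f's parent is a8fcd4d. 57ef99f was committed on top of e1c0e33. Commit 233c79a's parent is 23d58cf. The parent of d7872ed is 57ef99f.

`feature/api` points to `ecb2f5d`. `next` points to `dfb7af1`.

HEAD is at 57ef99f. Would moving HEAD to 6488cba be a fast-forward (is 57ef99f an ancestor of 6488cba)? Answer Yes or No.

No

A fast-forward from 57ef99f to 6488cba is possible iff 57ef99f is an ancestor of 6488cba.
Ancestors of 6488cba: {23d58cf, 4760b43, 6488cba, 8b67c3f, 980e265, a8fcd4d, dfb7af1}.
57ef99f is not among them, so fast-forward is not possible.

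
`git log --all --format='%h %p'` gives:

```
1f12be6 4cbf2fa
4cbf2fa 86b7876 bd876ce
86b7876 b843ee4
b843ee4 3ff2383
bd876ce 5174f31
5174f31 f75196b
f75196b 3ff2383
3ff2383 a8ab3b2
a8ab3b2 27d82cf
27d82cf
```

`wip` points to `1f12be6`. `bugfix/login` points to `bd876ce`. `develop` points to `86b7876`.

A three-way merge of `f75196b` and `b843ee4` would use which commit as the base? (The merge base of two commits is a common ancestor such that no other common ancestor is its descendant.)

Ancestors of f75196b: {27d82cf, 3ff2383, a8ab3b2, f75196b}.
Ancestors of b843ee4: {27d82cf, 3ff2383, a8ab3b2, b843ee4}.
Common ancestors: {27d82cf, 3ff2383, a8ab3b2}.
Among these, 3ff2383 is not an ancestor of any other common ancestor — it is the merge base.

3ff2383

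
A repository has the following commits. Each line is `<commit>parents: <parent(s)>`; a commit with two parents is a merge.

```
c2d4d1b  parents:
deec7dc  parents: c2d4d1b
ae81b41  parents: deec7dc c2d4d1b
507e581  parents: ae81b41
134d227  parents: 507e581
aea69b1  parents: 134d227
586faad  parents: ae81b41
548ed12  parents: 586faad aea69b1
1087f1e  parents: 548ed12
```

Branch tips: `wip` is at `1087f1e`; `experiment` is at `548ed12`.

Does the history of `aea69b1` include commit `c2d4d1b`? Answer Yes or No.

Yes

Ancestors of aea69b1 (commits reachable by following parents): {134d227, 507e581, ae81b41, aea69b1, c2d4d1b, deec7dc}.
c2d4d1b is in that set, so it is an ancestor of aea69b1.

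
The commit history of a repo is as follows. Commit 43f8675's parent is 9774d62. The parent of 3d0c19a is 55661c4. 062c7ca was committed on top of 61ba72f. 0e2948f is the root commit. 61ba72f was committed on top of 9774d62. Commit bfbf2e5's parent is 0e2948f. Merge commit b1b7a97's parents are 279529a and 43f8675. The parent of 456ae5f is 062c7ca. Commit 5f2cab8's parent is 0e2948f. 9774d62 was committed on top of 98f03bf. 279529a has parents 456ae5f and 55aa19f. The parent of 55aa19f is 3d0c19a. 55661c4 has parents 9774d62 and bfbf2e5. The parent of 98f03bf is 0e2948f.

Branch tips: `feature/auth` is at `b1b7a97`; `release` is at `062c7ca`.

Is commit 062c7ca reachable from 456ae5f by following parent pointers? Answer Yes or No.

Ancestors of 456ae5f (commits reachable by following parents): {062c7ca, 0e2948f, 456ae5f, 61ba72f, 9774d62, 98f03bf}.
062c7ca is in that set, so it is an ancestor of 456ae5f.

Yes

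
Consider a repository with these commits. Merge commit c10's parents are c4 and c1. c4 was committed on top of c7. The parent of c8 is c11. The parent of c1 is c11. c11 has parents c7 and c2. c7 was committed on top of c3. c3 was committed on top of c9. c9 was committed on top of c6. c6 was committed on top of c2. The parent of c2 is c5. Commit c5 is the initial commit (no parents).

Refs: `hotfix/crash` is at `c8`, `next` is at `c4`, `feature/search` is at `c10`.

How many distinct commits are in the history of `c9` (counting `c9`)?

4

Walking parent pointers from c9: reachable set = {c2, c5, c6, c9}.
That is 4 commits.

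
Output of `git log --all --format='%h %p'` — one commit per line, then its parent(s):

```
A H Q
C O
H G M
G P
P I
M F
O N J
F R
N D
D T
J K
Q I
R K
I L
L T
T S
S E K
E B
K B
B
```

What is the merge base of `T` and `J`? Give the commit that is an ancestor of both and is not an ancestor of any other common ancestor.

Ancestors of T: {B, E, K, S, T}.
Ancestors of J: {B, J, K}.
Common ancestors: {B, K}.
Among these, K is not an ancestor of any other common ancestor — it is the merge base.

K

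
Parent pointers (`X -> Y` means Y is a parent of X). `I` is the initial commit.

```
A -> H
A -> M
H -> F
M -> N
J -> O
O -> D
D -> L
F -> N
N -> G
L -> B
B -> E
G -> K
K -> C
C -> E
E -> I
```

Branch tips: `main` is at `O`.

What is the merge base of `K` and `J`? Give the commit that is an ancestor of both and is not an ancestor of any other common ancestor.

E

Ancestors of K: {C, E, I, K}.
Ancestors of J: {B, D, E, I, J, L, O}.
Common ancestors: {E, I}.
Among these, E is not an ancestor of any other common ancestor — it is the merge base.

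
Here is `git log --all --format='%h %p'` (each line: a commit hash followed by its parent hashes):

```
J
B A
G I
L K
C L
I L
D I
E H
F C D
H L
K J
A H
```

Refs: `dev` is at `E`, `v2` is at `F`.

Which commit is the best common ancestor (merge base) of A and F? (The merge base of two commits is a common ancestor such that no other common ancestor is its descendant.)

Ancestors of A: {A, H, J, K, L}.
Ancestors of F: {C, D, F, I, J, K, L}.
Common ancestors: {J, K, L}.
Among these, L is not an ancestor of any other common ancestor — it is the merge base.

L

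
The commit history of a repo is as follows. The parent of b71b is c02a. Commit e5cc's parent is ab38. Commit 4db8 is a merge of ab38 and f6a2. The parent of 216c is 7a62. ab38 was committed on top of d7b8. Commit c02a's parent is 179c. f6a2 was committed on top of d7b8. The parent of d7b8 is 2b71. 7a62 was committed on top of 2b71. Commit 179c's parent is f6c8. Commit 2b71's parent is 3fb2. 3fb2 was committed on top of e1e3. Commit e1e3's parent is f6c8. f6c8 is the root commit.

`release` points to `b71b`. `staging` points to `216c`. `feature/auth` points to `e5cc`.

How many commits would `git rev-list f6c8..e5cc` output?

6

Reachable from e5cc: {2b71, 3fb2, ab38, d7b8, e1e3, e5cc, f6c8}.
Reachable from f6c8: {f6c8}.
In e5cc's history but not f6c8's: {2b71, 3fb2, ab38, d7b8, e1e3, e5cc} — 6 commits.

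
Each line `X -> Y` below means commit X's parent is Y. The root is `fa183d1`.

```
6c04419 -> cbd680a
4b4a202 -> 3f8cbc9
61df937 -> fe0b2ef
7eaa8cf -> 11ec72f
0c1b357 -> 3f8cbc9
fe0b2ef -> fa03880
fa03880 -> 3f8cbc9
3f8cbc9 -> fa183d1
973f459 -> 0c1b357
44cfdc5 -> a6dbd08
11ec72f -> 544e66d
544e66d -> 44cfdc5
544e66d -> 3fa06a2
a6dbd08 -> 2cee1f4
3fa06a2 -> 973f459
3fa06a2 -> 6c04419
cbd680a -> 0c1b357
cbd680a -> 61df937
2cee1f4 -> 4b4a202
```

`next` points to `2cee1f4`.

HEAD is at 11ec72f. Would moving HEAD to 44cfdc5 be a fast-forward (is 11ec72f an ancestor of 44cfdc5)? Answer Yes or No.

No

A fast-forward from 11ec72f to 44cfdc5 is possible iff 11ec72f is an ancestor of 44cfdc5.
Ancestors of 44cfdc5: {2cee1f4, 3f8cbc9, 44cfdc5, 4b4a202, a6dbd08, fa183d1}.
11ec72f is not among them, so fast-forward is not possible.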